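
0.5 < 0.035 False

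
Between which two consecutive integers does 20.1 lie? 20 and 21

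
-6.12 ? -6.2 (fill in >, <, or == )>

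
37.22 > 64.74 False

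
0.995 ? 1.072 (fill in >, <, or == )<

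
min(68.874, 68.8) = 68.8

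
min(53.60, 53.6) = 53.60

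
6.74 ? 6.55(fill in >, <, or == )>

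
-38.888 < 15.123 True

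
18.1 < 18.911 True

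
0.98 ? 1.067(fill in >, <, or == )<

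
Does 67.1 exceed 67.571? No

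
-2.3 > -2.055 False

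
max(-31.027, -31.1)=-31.027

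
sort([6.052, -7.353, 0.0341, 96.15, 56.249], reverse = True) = [96.15, 56.249, 6.052, 0.0341, -7.353]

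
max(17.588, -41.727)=17.588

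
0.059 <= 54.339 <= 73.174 True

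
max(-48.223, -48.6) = -48.223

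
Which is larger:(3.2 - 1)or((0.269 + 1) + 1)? ((0.269 + 1) + 1)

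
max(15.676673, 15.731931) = 15.731931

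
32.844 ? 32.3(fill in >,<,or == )>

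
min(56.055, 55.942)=55.942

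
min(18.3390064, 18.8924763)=18.3390064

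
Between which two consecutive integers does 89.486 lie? 89 and 90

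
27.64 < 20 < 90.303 False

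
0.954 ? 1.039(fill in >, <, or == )<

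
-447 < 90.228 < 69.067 False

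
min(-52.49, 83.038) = -52.49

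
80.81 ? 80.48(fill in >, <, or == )>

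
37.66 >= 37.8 False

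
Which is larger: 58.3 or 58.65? 58.65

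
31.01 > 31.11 False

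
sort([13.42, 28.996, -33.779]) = [-33.779, 13.42, 28.996]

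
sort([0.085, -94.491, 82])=[-94.491, 0.085, 82]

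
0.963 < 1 True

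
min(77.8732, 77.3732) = 77.3732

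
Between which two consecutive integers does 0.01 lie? 0 and 1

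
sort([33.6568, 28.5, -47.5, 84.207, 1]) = [-47.5, 1, 28.5, 33.6568, 84.207]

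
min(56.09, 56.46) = 56.09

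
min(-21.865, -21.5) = -21.865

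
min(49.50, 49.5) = 49.50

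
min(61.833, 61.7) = 61.7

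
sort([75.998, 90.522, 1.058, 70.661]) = [1.058, 70.661, 75.998, 90.522]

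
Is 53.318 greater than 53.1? Yes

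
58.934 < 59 True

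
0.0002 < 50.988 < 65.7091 True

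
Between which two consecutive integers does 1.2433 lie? 1 and 2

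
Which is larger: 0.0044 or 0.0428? 0.0428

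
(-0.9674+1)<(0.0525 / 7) False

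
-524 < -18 True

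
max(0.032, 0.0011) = 0.032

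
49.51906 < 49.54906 True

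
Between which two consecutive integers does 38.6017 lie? 38 and 39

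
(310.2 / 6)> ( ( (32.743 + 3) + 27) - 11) False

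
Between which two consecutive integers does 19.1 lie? 19 and 20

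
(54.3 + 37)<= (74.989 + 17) True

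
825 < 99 False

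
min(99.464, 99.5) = 99.464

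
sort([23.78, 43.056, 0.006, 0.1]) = [0.006, 0.1, 23.78, 43.056]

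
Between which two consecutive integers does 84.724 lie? 84 and 85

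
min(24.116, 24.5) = 24.116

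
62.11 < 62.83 True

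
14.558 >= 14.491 True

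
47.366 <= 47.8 True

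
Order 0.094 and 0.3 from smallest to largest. 0.094, 0.3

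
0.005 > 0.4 False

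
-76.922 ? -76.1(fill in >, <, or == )<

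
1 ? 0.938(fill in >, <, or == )>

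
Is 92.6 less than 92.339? No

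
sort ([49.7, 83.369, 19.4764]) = [19.4764, 49.7, 83.369]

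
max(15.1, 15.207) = 15.207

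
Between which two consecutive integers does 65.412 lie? 65 and 66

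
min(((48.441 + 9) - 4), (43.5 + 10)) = 53.441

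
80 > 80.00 False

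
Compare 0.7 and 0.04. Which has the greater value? 0.7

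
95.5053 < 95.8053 True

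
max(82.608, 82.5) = 82.608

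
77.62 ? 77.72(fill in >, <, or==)<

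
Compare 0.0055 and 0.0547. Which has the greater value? 0.0547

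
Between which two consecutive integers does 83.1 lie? 83 and 84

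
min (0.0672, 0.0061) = 0.0061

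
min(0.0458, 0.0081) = 0.0081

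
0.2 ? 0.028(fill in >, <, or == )>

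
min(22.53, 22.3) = 22.3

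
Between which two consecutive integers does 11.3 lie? 11 and 12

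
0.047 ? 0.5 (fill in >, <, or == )<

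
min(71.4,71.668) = 71.4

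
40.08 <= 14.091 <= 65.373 False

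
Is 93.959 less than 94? Yes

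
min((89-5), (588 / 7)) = 84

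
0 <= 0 True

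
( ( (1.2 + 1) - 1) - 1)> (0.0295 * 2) True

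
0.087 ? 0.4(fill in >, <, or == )<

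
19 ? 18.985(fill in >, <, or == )>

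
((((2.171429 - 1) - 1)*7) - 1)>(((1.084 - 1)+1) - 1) True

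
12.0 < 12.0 False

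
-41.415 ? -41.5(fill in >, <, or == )>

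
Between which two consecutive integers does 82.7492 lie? 82 and 83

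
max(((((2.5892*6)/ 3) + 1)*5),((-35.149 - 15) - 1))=30.892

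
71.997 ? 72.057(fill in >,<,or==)<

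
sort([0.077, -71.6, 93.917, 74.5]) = [-71.6, 0.077, 74.5, 93.917]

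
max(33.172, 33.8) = 33.8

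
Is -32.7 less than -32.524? Yes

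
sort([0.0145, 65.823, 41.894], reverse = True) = [65.823, 41.894, 0.0145]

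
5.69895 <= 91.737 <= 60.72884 False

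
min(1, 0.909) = 0.909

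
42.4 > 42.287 True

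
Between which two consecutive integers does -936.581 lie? -937 and -936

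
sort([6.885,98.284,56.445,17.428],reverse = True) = [98.284,56.445,17.428,6.885]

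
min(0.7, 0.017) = 0.017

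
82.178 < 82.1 False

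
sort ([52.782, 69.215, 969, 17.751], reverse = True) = [969, 69.215, 52.782, 17.751]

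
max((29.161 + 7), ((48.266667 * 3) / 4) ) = 36.20000025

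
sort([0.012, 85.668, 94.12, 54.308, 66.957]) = [0.012, 54.308, 66.957, 85.668, 94.12]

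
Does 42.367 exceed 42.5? No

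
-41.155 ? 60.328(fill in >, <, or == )<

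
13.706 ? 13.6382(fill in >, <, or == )>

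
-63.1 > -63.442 True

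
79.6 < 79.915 True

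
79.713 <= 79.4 False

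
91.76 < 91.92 True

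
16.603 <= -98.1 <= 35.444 False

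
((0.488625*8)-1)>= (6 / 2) False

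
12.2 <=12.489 True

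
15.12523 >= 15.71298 False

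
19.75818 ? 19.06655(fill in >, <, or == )>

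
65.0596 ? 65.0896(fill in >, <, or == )<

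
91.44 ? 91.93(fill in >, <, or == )<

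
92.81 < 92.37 False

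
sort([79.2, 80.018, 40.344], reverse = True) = [80.018, 79.2, 40.344]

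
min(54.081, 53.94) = 53.94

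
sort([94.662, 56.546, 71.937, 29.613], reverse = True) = [94.662, 71.937, 56.546, 29.613]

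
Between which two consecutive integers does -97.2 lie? -98 and -97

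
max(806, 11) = 806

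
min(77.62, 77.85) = 77.62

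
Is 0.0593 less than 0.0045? No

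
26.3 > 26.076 True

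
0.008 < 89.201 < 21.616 False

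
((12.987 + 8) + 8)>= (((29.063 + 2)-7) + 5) False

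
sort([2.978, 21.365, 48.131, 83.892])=[2.978, 21.365, 48.131, 83.892]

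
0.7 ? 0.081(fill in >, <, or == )>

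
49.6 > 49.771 False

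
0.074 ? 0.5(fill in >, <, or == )<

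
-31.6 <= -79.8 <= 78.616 False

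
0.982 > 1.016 False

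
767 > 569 True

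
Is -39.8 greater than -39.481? No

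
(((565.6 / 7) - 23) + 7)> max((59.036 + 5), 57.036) True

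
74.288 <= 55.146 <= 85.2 False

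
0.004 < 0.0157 True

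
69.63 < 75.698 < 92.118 True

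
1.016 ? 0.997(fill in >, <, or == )>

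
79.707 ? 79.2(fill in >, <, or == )>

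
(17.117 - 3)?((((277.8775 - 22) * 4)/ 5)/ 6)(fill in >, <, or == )<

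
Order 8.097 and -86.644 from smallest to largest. -86.644, 8.097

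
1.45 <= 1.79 True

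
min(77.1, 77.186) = 77.1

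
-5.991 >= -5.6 False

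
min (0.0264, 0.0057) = 0.0057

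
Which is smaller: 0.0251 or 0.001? 0.001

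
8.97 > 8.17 True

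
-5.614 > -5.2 False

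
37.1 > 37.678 False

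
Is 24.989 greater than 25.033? No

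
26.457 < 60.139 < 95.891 True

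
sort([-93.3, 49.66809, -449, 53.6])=[-449, -93.3, 49.66809, 53.6]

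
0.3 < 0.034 False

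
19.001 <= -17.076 False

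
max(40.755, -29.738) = 40.755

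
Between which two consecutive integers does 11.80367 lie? 11 and 12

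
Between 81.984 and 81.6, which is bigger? 81.984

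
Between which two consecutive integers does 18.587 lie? 18 and 19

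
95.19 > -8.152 True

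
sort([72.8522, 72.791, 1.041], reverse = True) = [72.8522, 72.791, 1.041]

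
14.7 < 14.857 True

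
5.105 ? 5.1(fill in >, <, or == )>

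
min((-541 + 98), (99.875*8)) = -443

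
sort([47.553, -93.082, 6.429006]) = [-93.082, 6.429006, 47.553]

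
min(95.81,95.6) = 95.6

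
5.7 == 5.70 True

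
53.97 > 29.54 True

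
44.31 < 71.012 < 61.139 False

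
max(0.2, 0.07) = 0.2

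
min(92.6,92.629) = 92.6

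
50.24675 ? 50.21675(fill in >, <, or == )>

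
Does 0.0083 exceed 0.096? No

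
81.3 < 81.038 False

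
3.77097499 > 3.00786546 True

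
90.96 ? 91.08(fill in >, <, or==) <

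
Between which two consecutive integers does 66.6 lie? 66 and 67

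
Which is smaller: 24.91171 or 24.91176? 24.91171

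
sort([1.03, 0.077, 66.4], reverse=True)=[66.4, 1.03, 0.077]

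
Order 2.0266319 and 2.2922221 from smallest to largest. 2.0266319,2.2922221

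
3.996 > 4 False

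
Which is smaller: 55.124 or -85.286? -85.286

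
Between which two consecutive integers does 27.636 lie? 27 and 28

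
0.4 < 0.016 False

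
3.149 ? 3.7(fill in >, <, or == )<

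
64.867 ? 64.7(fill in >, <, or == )>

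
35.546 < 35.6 True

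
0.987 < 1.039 True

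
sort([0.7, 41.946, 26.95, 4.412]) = [0.7, 4.412, 26.95, 41.946]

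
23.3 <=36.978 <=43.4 True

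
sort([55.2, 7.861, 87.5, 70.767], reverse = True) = [87.5, 70.767, 55.2, 7.861]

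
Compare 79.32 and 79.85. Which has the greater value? 79.85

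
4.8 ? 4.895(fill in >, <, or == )<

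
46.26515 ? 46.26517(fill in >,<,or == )<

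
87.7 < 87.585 False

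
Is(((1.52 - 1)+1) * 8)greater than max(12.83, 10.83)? No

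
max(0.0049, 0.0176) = 0.0176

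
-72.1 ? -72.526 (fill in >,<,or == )>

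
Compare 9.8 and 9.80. They are equal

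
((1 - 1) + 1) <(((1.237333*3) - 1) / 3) False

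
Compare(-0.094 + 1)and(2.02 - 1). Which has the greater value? (2.02 - 1)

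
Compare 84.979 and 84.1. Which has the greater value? 84.979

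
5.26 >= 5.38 False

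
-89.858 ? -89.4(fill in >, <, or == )<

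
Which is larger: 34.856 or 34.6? 34.856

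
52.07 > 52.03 True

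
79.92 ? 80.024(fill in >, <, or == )<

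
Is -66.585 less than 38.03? Yes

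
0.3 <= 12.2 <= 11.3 False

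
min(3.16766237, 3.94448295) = 3.16766237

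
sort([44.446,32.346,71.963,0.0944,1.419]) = [0.0944,1.419,32.346,44.446,71.963]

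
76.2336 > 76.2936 False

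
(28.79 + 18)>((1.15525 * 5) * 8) True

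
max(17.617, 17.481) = 17.617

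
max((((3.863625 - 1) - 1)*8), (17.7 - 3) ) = 14.909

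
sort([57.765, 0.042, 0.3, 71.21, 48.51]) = [0.042, 0.3, 48.51, 57.765, 71.21]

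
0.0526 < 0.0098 False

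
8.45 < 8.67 True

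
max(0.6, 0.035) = 0.6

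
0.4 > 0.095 True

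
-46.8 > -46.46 False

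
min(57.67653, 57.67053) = 57.67053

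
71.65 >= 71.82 False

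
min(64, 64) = 64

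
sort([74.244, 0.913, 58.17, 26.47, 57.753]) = [0.913, 26.47, 57.753, 58.17, 74.244]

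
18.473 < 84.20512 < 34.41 False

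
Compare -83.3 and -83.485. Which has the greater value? -83.3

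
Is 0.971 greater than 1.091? No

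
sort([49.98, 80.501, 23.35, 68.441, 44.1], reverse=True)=[80.501, 68.441, 49.98, 44.1, 23.35]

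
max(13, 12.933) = 13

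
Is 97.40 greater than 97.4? No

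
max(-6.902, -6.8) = -6.8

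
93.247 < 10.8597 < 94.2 False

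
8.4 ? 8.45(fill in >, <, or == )<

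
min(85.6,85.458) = 85.458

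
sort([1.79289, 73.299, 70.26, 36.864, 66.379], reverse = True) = [73.299, 70.26, 66.379, 36.864, 1.79289]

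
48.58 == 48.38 False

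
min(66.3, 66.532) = 66.3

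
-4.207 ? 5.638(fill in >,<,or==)<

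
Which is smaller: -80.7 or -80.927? -80.927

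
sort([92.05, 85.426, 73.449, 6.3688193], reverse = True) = [92.05, 85.426, 73.449, 6.3688193]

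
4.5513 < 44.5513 True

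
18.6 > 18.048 True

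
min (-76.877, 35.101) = -76.877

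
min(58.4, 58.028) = 58.028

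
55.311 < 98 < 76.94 False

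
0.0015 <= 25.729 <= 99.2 True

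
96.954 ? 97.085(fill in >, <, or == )<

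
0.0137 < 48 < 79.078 True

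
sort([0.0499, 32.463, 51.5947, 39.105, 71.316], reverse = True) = [71.316, 51.5947, 39.105, 32.463, 0.0499]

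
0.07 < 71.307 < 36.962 False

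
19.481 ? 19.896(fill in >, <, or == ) <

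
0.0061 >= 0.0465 False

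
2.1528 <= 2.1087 False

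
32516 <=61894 True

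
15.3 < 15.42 True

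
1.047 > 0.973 True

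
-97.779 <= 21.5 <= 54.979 True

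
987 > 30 True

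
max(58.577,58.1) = 58.577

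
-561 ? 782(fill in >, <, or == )<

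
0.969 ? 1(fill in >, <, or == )<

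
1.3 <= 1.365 True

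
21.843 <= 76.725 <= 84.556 True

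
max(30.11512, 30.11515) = 30.11515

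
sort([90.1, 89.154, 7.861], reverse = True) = [90.1, 89.154, 7.861]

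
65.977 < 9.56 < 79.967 False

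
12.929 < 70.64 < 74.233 True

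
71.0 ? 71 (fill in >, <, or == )==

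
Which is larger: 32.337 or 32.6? 32.6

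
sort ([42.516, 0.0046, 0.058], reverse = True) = [42.516, 0.058, 0.0046]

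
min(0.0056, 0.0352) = 0.0056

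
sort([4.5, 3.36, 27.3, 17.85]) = [3.36, 4.5, 17.85, 27.3]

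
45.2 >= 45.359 False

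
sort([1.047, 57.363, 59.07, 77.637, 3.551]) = [1.047, 3.551, 57.363, 59.07, 77.637]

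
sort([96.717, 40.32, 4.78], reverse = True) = [96.717, 40.32, 4.78]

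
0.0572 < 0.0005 False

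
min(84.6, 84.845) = 84.6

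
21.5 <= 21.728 True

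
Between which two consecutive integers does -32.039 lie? -33 and -32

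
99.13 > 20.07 True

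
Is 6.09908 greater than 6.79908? No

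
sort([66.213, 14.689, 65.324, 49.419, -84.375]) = [-84.375, 14.689, 49.419, 65.324, 66.213]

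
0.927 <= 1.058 True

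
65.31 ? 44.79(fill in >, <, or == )>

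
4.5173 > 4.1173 True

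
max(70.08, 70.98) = 70.98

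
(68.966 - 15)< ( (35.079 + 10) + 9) True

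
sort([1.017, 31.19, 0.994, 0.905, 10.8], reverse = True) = [31.19, 10.8, 1.017, 0.994, 0.905]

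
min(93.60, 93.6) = 93.60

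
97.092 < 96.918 False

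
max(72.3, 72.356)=72.356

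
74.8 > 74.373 True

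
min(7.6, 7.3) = 7.3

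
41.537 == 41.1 False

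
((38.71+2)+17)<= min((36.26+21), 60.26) False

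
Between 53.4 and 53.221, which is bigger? 53.4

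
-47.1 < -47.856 False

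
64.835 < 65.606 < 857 True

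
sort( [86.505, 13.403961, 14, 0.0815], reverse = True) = [86.505, 14, 13.403961, 0.0815]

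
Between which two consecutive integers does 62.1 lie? 62 and 63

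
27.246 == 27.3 False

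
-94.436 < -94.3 True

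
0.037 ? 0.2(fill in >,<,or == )<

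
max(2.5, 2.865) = 2.865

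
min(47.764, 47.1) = 47.1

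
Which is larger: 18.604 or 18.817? 18.817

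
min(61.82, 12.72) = 12.72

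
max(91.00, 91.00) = 91.00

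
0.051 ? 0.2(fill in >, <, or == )<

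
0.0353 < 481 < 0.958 False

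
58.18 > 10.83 True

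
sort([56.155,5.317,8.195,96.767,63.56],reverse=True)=[96.767,63.56,56.155,8.195,5.317]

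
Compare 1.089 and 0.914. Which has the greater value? 1.089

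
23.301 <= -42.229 False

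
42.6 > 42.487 True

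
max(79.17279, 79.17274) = 79.17279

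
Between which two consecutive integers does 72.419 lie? 72 and 73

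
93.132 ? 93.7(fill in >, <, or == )<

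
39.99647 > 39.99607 True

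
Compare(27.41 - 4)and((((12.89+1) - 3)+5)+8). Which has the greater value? ((((12.89+1) - 3)+5)+8)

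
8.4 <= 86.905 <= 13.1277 False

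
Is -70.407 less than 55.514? Yes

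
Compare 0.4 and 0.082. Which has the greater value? 0.4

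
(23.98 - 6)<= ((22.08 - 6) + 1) False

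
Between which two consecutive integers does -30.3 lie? -31 and -30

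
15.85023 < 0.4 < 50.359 False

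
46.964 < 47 True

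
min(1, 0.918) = 0.918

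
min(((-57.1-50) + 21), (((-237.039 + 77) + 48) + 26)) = -86.1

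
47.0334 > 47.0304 True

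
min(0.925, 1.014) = 0.925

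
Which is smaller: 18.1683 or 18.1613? 18.1613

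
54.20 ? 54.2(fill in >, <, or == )==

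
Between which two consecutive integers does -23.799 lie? -24 and -23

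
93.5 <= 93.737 True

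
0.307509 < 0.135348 False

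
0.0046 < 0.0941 True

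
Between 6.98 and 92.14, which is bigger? 92.14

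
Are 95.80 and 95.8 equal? Yes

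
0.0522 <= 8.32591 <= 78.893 True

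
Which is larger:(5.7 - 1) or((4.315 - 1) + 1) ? (5.7 - 1)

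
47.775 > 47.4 True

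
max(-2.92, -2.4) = -2.4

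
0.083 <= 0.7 True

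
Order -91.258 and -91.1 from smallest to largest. -91.258, -91.1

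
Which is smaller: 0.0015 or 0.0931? 0.0015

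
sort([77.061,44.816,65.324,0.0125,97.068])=[0.0125,44.816,65.324,77.061,97.068]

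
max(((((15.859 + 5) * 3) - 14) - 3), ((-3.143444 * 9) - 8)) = 45.577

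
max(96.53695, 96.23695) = 96.53695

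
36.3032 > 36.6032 False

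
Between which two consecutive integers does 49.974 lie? 49 and 50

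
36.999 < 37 True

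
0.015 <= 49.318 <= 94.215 True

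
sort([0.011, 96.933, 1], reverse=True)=[96.933, 1, 0.011]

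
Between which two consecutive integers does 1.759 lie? 1 and 2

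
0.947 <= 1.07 True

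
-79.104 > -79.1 False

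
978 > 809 True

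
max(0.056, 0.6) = 0.6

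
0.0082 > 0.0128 False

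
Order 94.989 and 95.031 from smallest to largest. 94.989, 95.031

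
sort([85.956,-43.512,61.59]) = [-43.512,61.59,85.956]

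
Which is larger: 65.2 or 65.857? 65.857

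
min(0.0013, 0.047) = 0.0013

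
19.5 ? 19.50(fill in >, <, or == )==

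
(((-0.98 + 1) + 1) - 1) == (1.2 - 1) False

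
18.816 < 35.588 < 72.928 True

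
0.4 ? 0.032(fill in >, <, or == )>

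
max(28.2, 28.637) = 28.637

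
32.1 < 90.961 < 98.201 True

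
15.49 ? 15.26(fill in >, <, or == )>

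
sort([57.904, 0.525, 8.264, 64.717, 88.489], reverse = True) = [88.489, 64.717, 57.904, 8.264, 0.525]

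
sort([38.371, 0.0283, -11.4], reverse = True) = [38.371, 0.0283, -11.4]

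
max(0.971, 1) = 1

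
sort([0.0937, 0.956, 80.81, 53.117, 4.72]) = [0.0937, 0.956, 4.72, 53.117, 80.81]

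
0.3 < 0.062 False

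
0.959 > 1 False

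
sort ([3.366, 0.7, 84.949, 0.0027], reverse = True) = [84.949, 3.366, 0.7, 0.0027]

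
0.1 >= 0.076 True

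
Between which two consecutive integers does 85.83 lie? 85 and 86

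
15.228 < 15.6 True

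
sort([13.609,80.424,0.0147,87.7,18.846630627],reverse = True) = [87.7,80.424,18.846630627,13.609,0.0147]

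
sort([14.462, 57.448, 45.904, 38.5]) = [14.462, 38.5, 45.904, 57.448]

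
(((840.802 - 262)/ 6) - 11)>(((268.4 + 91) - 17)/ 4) False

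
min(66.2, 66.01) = 66.01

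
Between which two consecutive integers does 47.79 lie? 47 and 48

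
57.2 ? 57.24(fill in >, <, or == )<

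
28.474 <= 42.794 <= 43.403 True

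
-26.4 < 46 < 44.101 False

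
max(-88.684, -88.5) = -88.5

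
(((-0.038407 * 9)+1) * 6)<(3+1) True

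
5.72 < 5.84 True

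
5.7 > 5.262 True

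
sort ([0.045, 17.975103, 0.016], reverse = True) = [17.975103, 0.045, 0.016]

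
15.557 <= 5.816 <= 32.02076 False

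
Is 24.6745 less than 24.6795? Yes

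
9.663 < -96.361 False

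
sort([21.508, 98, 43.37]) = [21.508, 43.37, 98]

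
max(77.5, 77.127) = 77.5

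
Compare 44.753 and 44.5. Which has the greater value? 44.753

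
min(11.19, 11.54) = 11.19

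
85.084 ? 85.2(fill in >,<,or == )<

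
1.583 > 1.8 False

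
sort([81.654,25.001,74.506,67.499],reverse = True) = [81.654,74.506,67.499,25.001]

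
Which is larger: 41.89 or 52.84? 52.84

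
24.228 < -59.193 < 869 False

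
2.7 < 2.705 True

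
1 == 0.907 False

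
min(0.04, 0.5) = 0.04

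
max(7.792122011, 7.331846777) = 7.792122011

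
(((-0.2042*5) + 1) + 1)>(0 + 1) False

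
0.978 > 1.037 False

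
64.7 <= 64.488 False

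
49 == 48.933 False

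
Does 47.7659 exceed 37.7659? Yes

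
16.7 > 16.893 False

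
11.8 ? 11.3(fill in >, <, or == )>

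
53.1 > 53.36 False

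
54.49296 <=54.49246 False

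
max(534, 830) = 830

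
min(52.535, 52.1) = 52.1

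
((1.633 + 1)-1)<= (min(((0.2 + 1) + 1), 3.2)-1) False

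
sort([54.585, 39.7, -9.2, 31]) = [-9.2, 31, 39.7, 54.585]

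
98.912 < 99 True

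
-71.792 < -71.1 True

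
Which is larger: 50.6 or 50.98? 50.98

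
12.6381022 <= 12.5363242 False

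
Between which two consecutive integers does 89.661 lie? 89 and 90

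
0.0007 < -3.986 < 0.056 False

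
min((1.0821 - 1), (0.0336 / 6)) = 0.0056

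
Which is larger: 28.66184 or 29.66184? 29.66184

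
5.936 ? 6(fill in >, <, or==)<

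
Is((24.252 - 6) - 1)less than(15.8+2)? Yes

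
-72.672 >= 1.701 False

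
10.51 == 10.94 False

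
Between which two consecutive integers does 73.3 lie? 73 and 74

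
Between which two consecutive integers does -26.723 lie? -27 and -26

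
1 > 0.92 True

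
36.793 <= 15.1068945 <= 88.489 False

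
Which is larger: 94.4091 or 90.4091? 94.4091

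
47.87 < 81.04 True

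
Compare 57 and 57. They are equal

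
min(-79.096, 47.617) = -79.096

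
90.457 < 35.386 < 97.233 False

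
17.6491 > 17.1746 True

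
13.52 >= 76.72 False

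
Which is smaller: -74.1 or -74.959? -74.959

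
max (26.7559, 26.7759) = 26.7759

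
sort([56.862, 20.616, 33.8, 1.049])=[1.049, 20.616, 33.8, 56.862]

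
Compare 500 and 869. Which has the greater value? 869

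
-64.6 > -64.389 False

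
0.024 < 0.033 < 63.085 True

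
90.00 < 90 False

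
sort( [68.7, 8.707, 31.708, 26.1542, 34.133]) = [8.707, 26.1542, 31.708, 34.133, 68.7]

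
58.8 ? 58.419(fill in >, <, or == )>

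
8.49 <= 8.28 False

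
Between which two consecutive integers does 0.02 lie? 0 and 1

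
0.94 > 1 False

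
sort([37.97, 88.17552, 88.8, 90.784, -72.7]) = [-72.7, 37.97, 88.17552, 88.8, 90.784]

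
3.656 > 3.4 True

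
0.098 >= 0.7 False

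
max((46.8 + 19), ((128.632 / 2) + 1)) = 65.8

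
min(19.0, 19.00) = 19.0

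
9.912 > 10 False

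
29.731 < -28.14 False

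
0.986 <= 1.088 True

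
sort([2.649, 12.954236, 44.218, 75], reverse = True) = [75, 44.218, 12.954236, 2.649]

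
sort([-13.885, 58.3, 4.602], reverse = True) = [58.3, 4.602, -13.885]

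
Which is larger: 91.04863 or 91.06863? 91.06863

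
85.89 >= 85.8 True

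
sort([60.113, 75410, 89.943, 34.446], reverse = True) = [75410, 89.943, 60.113, 34.446]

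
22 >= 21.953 True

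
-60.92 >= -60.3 False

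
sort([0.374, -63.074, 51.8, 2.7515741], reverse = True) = [51.8, 2.7515741, 0.374, -63.074]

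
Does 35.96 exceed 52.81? No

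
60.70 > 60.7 False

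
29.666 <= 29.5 False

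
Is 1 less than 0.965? No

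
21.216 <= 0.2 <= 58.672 False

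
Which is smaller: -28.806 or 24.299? -28.806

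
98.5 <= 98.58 True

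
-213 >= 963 False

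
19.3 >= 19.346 False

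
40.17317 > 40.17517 False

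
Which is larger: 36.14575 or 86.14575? 86.14575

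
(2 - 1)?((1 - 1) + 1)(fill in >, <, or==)==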